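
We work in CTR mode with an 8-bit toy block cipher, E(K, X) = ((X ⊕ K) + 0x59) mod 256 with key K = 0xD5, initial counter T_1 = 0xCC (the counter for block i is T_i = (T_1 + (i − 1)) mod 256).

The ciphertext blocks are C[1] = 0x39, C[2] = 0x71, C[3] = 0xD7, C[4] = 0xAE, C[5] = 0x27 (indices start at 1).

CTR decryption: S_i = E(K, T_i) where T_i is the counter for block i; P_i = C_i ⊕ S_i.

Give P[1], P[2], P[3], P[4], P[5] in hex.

P[1] = 0x4B, P[2] = 0x00, P[3] = 0xA3, P[4] = 0xDD, P[5] = 0x79

P[1]: T = 0xCC, S = E(K, T) = 0x72; 0x39 ⊕ 0x72 = 0x4B.
P[2]: T = 0xCD, S = E(K, T) = 0x71; 0x71 ⊕ 0x71 = 0x00.
P[3]: T = 0xCE, S = E(K, T) = 0x74; 0xD7 ⊕ 0x74 = 0xA3.
P[4]: T = 0xCF, S = E(K, T) = 0x73; 0xAE ⊕ 0x73 = 0xDD.
P[5]: T = 0xD0, S = E(K, T) = 0x5E; 0x27 ⊕ 0x5E = 0x79.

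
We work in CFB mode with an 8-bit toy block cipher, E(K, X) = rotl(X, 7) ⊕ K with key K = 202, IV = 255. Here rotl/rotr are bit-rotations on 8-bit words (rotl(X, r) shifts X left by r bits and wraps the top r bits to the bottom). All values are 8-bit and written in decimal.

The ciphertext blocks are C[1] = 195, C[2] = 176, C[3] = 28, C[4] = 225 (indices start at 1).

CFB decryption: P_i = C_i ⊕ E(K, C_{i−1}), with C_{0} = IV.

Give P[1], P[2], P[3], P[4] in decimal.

P[1] = 246, P[2] = 155, P[3] = 142, P[4] = 37

P[1]: E(K, 255) = 53; 195 ⊕ 53 = 246.
P[2]: E(K, 195) = 43; 176 ⊕ 43 = 155.
P[3]: E(K, 176) = 146; 28 ⊕ 146 = 142.
P[4]: E(K, 28) = 196; 225 ⊕ 196 = 37.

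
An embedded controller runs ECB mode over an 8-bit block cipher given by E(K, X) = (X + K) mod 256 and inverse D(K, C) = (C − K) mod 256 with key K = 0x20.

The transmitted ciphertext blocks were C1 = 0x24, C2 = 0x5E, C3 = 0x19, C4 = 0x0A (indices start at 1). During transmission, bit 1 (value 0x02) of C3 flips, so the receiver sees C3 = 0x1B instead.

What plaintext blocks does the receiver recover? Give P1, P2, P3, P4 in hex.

ECB decryption: P_i = D(K, C_i).
Only C3 changed, to 0x1B. In ECB, a change in C_i affects only P_i. Decrypting the received ciphertext:
P1: D(K, 0x24) = 0x04.
P2: D(K, 0x5E) = 0x3E.
P3: D(K, 0x1B) = 0xFB.
P4: D(K, 0x0A) = 0xEA.
Blocks that differ from the original plaintext: P3.

P1 = 0x04, P2 = 0x3E, P3 = 0xFB, P4 = 0xEA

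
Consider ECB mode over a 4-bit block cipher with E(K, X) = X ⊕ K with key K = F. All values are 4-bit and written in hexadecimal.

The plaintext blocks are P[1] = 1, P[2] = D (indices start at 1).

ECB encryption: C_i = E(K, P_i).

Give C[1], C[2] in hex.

C[1]: E(K, 1) = E.
C[2]: E(K, D) = 2.

C[1] = E, C[2] = 2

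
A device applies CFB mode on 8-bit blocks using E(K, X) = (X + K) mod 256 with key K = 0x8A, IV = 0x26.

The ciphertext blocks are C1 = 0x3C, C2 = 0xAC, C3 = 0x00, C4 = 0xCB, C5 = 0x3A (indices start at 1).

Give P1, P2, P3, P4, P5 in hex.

CFB decryption: P_i = C_i ⊕ E(K, C_{i−1}), with C_{0} = IV.
P1: E(K, 0x26) = 0xB0; 0x3C ⊕ 0xB0 = 0x8C.
P2: E(K, 0x3C) = 0xC6; 0xAC ⊕ 0xC6 = 0x6A.
P3: E(K, 0xAC) = 0x36; 0x00 ⊕ 0x36 = 0x36.
P4: E(K, 0x00) = 0x8A; 0xCB ⊕ 0x8A = 0x41.
P5: E(K, 0xCB) = 0x55; 0x3A ⊕ 0x55 = 0x6F.

P1 = 0x8C, P2 = 0x6A, P3 = 0x36, P4 = 0x41, P5 = 0x6F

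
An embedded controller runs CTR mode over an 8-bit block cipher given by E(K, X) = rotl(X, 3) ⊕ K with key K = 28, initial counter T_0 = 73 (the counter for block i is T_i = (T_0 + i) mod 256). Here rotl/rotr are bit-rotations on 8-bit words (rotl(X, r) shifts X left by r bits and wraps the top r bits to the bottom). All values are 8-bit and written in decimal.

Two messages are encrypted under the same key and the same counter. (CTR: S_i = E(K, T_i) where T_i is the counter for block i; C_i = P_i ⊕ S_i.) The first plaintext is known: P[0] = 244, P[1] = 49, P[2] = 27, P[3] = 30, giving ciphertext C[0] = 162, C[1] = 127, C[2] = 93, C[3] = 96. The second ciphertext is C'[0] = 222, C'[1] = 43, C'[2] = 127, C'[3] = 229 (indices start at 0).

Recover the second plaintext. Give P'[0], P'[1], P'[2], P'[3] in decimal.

P'[0] = 136, P'[1] = 101, P'[2] = 57, P'[3] = 155

In CTR with a reused counter, both messages share the same keystream S_i, so C_i ⊕ C'_i = P_i ⊕ P'_i and thus P'_i = P_i ⊕ C_i ⊕ C'_i.
P'[0]: 244 ⊕ 162 ⊕ 222 = 136.
P'[1]: 49 ⊕ 127 ⊕ 43 = 101.
P'[2]: 27 ⊕ 93 ⊕ 127 = 57.
P'[3]: 30 ⊕ 96 ⊕ 229 = 155.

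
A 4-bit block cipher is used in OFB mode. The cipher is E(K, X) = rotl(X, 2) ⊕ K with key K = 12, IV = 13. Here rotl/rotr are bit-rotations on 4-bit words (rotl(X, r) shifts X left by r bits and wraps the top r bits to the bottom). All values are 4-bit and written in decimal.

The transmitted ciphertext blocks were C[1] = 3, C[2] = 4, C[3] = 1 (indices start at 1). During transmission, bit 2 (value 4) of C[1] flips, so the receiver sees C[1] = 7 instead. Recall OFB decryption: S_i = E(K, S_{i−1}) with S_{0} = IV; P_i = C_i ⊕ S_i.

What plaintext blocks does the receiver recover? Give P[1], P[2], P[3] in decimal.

P[1] = 12, P[2] = 6, P[3] = 5

Only C[1] changed, to 7. In OFB, a change in C_i flips the same bit in P_i only; the keystream is unaffected. Decrypting the received ciphertext:
P[1]: S = E(K, 13) = 11; 7 ⊕ 11 = 12.
P[2]: S = E(K, 11) = 2; 4 ⊕ 2 = 6.
P[3]: S = E(K, 2) = 4; 1 ⊕ 4 = 5.
Blocks that differ from the original plaintext: P[1].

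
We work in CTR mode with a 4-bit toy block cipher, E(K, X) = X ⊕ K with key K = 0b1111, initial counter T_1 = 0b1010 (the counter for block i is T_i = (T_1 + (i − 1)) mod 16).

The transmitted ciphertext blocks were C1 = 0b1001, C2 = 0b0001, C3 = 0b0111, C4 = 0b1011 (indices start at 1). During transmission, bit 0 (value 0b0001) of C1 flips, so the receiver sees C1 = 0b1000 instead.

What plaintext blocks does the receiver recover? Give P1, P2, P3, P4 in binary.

CTR decryption: S_i = E(K, T_i) where T_i is the counter for block i; P_i = C_i ⊕ S_i.
Only C1 changed, to 0b1000. In CTR, a change in C_i flips the same bit in P_i only; the keystream is unaffected. Decrypting the received ciphertext:
P1: T = 0b1010, S = E(K, T) = 0b0101; 0b1000 ⊕ 0b0101 = 0b1101.
P2: T = 0b1011, S = E(K, T) = 0b0100; 0b0001 ⊕ 0b0100 = 0b0101.
P3: T = 0b1100, S = E(K, T) = 0b0011; 0b0111 ⊕ 0b0011 = 0b0100.
P4: T = 0b1101, S = E(K, T) = 0b0010; 0b1011 ⊕ 0b0010 = 0b1001.
Blocks that differ from the original plaintext: P1.

P1 = 0b1101, P2 = 0b0101, P3 = 0b0100, P4 = 0b1001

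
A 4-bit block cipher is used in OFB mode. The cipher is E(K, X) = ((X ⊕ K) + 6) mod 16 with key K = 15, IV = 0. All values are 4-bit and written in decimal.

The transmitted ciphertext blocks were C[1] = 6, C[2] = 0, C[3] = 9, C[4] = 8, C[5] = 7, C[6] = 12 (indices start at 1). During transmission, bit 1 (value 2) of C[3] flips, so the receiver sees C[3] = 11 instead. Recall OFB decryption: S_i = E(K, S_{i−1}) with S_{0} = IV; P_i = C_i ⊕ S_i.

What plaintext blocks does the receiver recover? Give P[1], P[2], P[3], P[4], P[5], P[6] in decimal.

Only C[3] changed, to 11. In OFB, a change in C_i flips the same bit in P_i only; the keystream is unaffected. Decrypting the received ciphertext:
P[1]: S = E(K, 0) = 5; 6 ⊕ 5 = 3.
P[2]: S = E(K, 5) = 0; 0 ⊕ 0 = 0.
P[3]: S = E(K, 0) = 5; 11 ⊕ 5 = 14.
P[4]: S = E(K, 5) = 0; 8 ⊕ 0 = 8.
P[5]: S = E(K, 0) = 5; 7 ⊕ 5 = 2.
P[6]: S = E(K, 5) = 0; 12 ⊕ 0 = 12.
Blocks that differ from the original plaintext: P[3].

P[1] = 3, P[2] = 0, P[3] = 14, P[4] = 8, P[5] = 2, P[6] = 12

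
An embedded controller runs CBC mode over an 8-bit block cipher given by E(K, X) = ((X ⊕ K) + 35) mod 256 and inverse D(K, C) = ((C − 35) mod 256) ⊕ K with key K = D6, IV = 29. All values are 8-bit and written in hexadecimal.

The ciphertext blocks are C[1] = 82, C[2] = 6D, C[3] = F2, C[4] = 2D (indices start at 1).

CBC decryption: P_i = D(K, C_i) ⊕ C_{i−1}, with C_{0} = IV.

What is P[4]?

P[4] = DC

P[4]: D(K, 2D) = 2E; 2E ⊕ F2 = DC.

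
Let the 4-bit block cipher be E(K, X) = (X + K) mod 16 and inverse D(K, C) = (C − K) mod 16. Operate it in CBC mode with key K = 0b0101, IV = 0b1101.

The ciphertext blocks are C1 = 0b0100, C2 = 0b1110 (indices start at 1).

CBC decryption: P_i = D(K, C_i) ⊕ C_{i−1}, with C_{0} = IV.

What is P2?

P2: D(K, 0b1110) = 0b1001; 0b1001 ⊕ 0b0100 = 0b1101.

P2 = 0b1101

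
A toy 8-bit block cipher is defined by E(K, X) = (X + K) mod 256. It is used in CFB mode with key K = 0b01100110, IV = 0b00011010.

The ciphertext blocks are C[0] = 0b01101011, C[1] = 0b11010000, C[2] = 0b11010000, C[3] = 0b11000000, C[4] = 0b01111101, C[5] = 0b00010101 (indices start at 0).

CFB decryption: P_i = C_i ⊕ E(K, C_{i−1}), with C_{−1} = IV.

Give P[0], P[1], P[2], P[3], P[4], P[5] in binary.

P[0] = 0b11101011, P[1] = 0b00000001, P[2] = 0b11100110, P[3] = 0b11110110, P[4] = 0b01011011, P[5] = 0b11110110

P[0]: E(K, 0b00011010) = 0b10000000; 0b01101011 ⊕ 0b10000000 = 0b11101011.
P[1]: E(K, 0b01101011) = 0b11010001; 0b11010000 ⊕ 0b11010001 = 0b00000001.
P[2]: E(K, 0b11010000) = 0b00110110; 0b11010000 ⊕ 0b00110110 = 0b11100110.
P[3]: E(K, 0b11010000) = 0b00110110; 0b11000000 ⊕ 0b00110110 = 0b11110110.
P[4]: E(K, 0b11000000) = 0b00100110; 0b01111101 ⊕ 0b00100110 = 0b01011011.
P[5]: E(K, 0b01111101) = 0b11100011; 0b00010101 ⊕ 0b11100011 = 0b11110110.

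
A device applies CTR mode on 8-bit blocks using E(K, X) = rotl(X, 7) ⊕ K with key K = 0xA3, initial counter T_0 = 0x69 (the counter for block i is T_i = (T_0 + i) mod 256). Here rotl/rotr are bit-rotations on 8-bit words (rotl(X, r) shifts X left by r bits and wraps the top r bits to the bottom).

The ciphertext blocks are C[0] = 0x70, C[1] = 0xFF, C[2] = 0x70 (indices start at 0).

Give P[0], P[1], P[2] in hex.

CTR decryption: S_i = E(K, T_i) where T_i is the counter for block i; P_i = C_i ⊕ S_i.
P[0]: T = 0x69, S = E(K, T) = 0x17; 0x70 ⊕ 0x17 = 0x67.
P[1]: T = 0x6A, S = E(K, T) = 0x96; 0xFF ⊕ 0x96 = 0x69.
P[2]: T = 0x6B, S = E(K, T) = 0x16; 0x70 ⊕ 0x16 = 0x66.

P[0] = 0x67, P[1] = 0x69, P[2] = 0x66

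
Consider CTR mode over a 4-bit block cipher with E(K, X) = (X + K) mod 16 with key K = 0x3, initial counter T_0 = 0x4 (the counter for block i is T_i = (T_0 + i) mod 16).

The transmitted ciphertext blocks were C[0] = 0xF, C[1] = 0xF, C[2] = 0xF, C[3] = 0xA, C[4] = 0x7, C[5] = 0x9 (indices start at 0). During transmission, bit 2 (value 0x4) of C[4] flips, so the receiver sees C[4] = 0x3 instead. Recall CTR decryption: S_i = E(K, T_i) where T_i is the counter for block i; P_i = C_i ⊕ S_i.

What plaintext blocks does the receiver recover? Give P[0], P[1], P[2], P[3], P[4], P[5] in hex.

P[0] = 0x8, P[1] = 0x7, P[2] = 0x6, P[3] = 0x0, P[4] = 0x8, P[5] = 0x5

Only C[4] changed, to 0x3. In CTR, a change in C_i flips the same bit in P_i only; the keystream is unaffected. Decrypting the received ciphertext:
P[0]: T = 0x4, S = E(K, T) = 0x7; 0xF ⊕ 0x7 = 0x8.
P[1]: T = 0x5, S = E(K, T) = 0x8; 0xF ⊕ 0x8 = 0x7.
P[2]: T = 0x6, S = E(K, T) = 0x9; 0xF ⊕ 0x9 = 0x6.
P[3]: T = 0x7, S = E(K, T) = 0xA; 0xA ⊕ 0xA = 0x0.
P[4]: T = 0x8, S = E(K, T) = 0xB; 0x3 ⊕ 0xB = 0x8.
P[5]: T = 0x9, S = E(K, T) = 0xC; 0x9 ⊕ 0xC = 0x5.
Blocks that differ from the original plaintext: P[4].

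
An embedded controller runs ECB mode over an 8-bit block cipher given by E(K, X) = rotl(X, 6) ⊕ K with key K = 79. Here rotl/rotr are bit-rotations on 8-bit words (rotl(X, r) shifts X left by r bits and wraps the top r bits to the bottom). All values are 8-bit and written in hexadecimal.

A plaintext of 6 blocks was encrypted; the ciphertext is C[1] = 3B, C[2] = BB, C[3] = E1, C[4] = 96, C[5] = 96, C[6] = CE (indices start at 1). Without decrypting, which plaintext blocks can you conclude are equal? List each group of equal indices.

P[4] = P[5]

ECB encrypts each block independently with the same key, so equal ciphertext blocks imply equal plaintext blocks.
C[4] = C[5] = 96, so P[4] = P[5].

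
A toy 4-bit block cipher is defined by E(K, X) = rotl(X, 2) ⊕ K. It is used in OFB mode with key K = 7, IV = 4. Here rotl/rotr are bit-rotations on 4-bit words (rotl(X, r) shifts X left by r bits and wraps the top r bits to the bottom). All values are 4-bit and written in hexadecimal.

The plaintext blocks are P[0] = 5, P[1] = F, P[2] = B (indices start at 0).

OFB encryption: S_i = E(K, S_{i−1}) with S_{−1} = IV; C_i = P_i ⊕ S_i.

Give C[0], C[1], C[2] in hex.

C[0]: S = E(K, 4) = 6; 5 ⊕ 6 = 3.
C[1]: S = E(K, 6) = E; F ⊕ E = 1.
C[2]: S = E(K, E) = C; B ⊕ C = 7.

C[0] = 3, C[1] = 1, C[2] = 7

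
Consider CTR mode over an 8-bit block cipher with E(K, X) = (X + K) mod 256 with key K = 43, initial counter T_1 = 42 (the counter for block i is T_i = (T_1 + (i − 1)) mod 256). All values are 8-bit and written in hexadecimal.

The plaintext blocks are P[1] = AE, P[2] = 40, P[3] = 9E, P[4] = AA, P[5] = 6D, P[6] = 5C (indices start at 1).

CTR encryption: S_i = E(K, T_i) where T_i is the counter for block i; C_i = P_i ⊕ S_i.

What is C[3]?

C[3] = 19

C[1]: T = 42, S = E(K, T) = 85; AE ⊕ 85 = 2B.
C[2]: T = 43, S = E(K, T) = 86; 40 ⊕ 86 = C6.
C[3]: T = 44, S = E(K, T) = 87; 9E ⊕ 87 = 19.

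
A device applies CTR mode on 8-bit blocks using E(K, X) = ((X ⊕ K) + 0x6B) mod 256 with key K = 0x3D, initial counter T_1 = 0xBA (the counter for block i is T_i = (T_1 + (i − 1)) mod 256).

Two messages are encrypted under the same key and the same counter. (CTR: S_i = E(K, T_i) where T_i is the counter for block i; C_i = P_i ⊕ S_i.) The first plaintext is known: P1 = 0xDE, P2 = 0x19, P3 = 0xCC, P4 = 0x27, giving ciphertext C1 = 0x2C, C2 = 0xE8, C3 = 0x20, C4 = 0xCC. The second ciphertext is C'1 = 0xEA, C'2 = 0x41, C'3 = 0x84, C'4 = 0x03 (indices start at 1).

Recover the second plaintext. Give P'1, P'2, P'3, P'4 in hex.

P'1 = 0x18, P'2 = 0xB0, P'3 = 0x68, P'4 = 0xE8

In CTR with a reused counter, both messages share the same keystream S_i, so C_i ⊕ C'_i = P_i ⊕ P'_i and thus P'_i = P_i ⊕ C_i ⊕ C'_i.
P'1: 0xDE ⊕ 0x2C ⊕ 0xEA = 0x18.
P'2: 0x19 ⊕ 0xE8 ⊕ 0x41 = 0xB0.
P'3: 0xCC ⊕ 0x20 ⊕ 0x84 = 0x68.
P'4: 0x27 ⊕ 0xCC ⊕ 0x03 = 0xE8.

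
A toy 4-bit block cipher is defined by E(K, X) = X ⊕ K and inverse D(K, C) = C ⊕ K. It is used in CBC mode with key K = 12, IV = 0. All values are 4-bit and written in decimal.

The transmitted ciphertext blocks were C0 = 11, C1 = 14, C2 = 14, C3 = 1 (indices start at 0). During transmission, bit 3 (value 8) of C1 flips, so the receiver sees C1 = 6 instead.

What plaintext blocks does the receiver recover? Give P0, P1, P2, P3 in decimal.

P0 = 7, P1 = 1, P2 = 4, P3 = 3

CBC decryption: P_i = D(K, C_i) ⊕ C_{i−1}, with C_{−1} = IV.
Only C1 changed, to 6. In CBC, a change in C_i garbles P_i and flips the same bit in P_{i+1}. Decrypting the received ciphertext:
P0: D(K, 11) = 7; 7 ⊕ 0 = 7.
P1: D(K, 6) = 10; 10 ⊕ 11 = 1.
P2: D(K, 14) = 2; 2 ⊕ 6 = 4.
P3: D(K, 1) = 13; 13 ⊕ 14 = 3.
Blocks that differ from the original plaintext: P1, P2.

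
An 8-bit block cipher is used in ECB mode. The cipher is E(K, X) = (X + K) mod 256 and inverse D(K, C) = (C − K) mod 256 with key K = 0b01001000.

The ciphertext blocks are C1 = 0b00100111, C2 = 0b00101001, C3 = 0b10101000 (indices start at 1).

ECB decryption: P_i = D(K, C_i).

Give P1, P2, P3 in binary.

P1: D(K, 0b00100111) = 0b11011111.
P2: D(K, 0b00101001) = 0b11100001.
P3: D(K, 0b10101000) = 0b01100000.

P1 = 0b11011111, P2 = 0b11100001, P3 = 0b01100000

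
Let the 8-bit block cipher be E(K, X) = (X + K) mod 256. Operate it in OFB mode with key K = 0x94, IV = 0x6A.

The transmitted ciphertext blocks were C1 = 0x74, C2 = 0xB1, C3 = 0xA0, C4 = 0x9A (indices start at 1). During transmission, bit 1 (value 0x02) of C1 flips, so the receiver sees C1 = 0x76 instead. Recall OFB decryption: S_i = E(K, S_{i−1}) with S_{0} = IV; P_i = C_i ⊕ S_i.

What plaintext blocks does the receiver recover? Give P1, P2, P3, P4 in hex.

Only C1 changed, to 0x76. In OFB, a change in C_i flips the same bit in P_i only; the keystream is unaffected. Decrypting the received ciphertext:
P1: S = E(K, 0x6A) = 0xFE; 0x76 ⊕ 0xFE = 0x88.
P2: S = E(K, 0xFE) = 0x92; 0xB1 ⊕ 0x92 = 0x23.
P3: S = E(K, 0x92) = 0x26; 0xA0 ⊕ 0x26 = 0x86.
P4: S = E(K, 0x26) = 0xBA; 0x9A ⊕ 0xBA = 0x20.
Blocks that differ from the original plaintext: P1.

P1 = 0x88, P2 = 0x23, P3 = 0x86, P4 = 0x20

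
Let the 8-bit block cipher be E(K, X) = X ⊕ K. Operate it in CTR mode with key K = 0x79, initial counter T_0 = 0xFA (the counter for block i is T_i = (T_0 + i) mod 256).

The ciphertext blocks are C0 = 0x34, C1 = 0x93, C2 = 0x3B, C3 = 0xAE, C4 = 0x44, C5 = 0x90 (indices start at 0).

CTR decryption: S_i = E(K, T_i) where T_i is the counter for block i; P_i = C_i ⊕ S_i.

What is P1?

P1 = 0x11

P1: T = 0xFB, S = E(K, T) = 0x82; 0x93 ⊕ 0x82 = 0x11.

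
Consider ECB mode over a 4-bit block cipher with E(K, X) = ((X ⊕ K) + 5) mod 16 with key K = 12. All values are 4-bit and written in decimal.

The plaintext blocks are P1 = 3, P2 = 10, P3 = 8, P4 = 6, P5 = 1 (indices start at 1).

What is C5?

C5 = 2

ECB encryption: C_i = E(K, P_i).
C5: E(K, 1) = 2.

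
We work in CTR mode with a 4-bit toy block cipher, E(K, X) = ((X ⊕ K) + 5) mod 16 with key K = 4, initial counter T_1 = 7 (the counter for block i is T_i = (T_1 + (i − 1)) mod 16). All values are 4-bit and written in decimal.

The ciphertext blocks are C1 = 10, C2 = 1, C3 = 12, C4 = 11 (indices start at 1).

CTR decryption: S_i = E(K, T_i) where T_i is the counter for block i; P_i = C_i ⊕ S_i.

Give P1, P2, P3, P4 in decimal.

P1: T = 7, S = E(K, T) = 8; 10 ⊕ 8 = 2.
P2: T = 8, S = E(K, T) = 1; 1 ⊕ 1 = 0.
P3: T = 9, S = E(K, T) = 2; 12 ⊕ 2 = 14.
P4: T = 10, S = E(K, T) = 3; 11 ⊕ 3 = 8.

P1 = 2, P2 = 0, P3 = 14, P4 = 8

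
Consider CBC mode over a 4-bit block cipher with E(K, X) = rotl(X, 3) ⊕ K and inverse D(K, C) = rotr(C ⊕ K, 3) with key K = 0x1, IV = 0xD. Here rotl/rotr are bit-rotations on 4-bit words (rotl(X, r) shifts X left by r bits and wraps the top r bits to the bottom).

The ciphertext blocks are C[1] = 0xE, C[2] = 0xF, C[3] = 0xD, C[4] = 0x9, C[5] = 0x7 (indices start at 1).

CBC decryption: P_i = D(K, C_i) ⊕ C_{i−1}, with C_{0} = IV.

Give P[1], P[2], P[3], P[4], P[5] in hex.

P[1] = 0x2, P[2] = 0x3, P[3] = 0x6, P[4] = 0xC, P[5] = 0x5

P[1]: D(K, 0xE) = 0xF; 0xF ⊕ 0xD = 0x2.
P[2]: D(K, 0xF) = 0xD; 0xD ⊕ 0xE = 0x3.
P[3]: D(K, 0xD) = 0x9; 0x9 ⊕ 0xF = 0x6.
P[4]: D(K, 0x9) = 0x1; 0x1 ⊕ 0xD = 0xC.
P[5]: D(K, 0x7) = 0xC; 0xC ⊕ 0x9 = 0x5.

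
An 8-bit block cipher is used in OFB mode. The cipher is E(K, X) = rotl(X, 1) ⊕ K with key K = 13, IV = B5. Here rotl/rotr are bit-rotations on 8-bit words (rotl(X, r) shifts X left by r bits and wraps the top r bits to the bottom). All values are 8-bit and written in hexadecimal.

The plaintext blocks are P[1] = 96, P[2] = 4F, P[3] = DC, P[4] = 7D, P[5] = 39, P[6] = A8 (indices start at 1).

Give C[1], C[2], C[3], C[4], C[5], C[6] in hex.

C[1] = EE, C[2] = AC, C[3] = 08, C[4] = C7, C[5] = 5F, C[6] = 77

OFB encryption: S_i = E(K, S_{i−1}) with S_{0} = IV; C_i = P_i ⊕ S_i.
C[1]: S = E(K, B5) = 78; 96 ⊕ 78 = EE.
C[2]: S = E(K, 78) = E3; 4F ⊕ E3 = AC.
C[3]: S = E(K, E3) = D4; DC ⊕ D4 = 08.
C[4]: S = E(K, D4) = BA; 7D ⊕ BA = C7.
C[5]: S = E(K, BA) = 66; 39 ⊕ 66 = 5F.
C[6]: S = E(K, 66) = DF; A8 ⊕ DF = 77.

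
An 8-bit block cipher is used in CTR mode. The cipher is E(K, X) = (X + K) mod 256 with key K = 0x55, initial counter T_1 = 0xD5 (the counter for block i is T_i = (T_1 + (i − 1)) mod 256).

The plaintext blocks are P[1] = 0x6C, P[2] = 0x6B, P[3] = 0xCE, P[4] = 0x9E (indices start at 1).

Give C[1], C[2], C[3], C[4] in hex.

CTR encryption: S_i = E(K, T_i) where T_i is the counter for block i; C_i = P_i ⊕ S_i.
C[1]: T = 0xD5, S = E(K, T) = 0x2A; 0x6C ⊕ 0x2A = 0x46.
C[2]: T = 0xD6, S = E(K, T) = 0x2B; 0x6B ⊕ 0x2B = 0x40.
C[3]: T = 0xD7, S = E(K, T) = 0x2C; 0xCE ⊕ 0x2C = 0xE2.
C[4]: T = 0xD8, S = E(K, T) = 0x2D; 0x9E ⊕ 0x2D = 0xB3.

C[1] = 0x46, C[2] = 0x40, C[3] = 0xE2, C[4] = 0xB3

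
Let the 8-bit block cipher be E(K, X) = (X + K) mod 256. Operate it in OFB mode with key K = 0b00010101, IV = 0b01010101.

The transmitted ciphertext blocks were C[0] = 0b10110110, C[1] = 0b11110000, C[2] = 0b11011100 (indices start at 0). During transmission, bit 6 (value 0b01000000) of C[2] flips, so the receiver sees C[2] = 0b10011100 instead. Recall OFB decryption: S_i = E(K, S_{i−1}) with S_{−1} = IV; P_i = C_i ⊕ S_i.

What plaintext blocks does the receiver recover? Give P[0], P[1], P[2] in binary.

P[0] = 0b11011100, P[1] = 0b10001111, P[2] = 0b00001000

Only C[2] changed, to 0b10011100. In OFB, a change in C_i flips the same bit in P_i only; the keystream is unaffected. Decrypting the received ciphertext:
P[0]: S = E(K, 0b01010101) = 0b01101010; 0b10110110 ⊕ 0b01101010 = 0b11011100.
P[1]: S = E(K, 0b01101010) = 0b01111111; 0b11110000 ⊕ 0b01111111 = 0b10001111.
P[2]: S = E(K, 0b01111111) = 0b10010100; 0b10011100 ⊕ 0b10010100 = 0b00001000.
Blocks that differ from the original plaintext: P[2].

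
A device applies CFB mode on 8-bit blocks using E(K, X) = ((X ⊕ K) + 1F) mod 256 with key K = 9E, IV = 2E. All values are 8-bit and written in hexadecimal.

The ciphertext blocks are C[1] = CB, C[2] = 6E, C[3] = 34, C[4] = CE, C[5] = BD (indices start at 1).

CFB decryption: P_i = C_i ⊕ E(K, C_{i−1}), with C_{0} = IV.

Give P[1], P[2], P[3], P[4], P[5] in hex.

P[1] = 04, P[2] = 1A, P[3] = 3B, P[4] = 07, P[5] = D2

P[1]: E(K, 2E) = CF; CB ⊕ CF = 04.
P[2]: E(K, CB) = 74; 6E ⊕ 74 = 1A.
P[3]: E(K, 6E) = 0F; 34 ⊕ 0F = 3B.
P[4]: E(K, 34) = C9; CE ⊕ C9 = 07.
P[5]: E(K, CE) = 6F; BD ⊕ 6F = D2.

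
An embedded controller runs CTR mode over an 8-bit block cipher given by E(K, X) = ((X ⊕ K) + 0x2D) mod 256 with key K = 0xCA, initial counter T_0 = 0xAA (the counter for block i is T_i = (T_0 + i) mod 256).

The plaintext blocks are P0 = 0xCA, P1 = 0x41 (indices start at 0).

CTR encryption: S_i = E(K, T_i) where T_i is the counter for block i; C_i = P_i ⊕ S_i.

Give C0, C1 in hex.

C0: T = 0xAA, S = E(K, T) = 0x8D; 0xCA ⊕ 0x8D = 0x47.
C1: T = 0xAB, S = E(K, T) = 0x8E; 0x41 ⊕ 0x8E = 0xCF.

C0 = 0x47, C1 = 0xCF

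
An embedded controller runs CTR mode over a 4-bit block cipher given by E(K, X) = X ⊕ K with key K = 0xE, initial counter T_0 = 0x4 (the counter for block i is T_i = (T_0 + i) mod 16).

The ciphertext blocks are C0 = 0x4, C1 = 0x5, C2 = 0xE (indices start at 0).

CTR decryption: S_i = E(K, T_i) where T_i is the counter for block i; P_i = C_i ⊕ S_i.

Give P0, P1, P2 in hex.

P0: T = 0x4, S = E(K, T) = 0xA; 0x4 ⊕ 0xA = 0xE.
P1: T = 0x5, S = E(K, T) = 0xB; 0x5 ⊕ 0xB = 0xE.
P2: T = 0x6, S = E(K, T) = 0x8; 0xE ⊕ 0x8 = 0x6.

P0 = 0xE, P1 = 0xE, P2 = 0x6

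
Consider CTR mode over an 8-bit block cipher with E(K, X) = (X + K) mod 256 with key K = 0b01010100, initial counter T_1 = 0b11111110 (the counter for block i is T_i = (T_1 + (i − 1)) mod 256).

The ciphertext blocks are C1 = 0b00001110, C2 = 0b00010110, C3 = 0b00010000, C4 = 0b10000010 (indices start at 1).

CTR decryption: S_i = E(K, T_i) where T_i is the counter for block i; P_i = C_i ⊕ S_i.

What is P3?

P3 = 0b01000100

P3: T = 0b00000000, S = E(K, T) = 0b01010100; 0b00010000 ⊕ 0b01010100 = 0b01000100.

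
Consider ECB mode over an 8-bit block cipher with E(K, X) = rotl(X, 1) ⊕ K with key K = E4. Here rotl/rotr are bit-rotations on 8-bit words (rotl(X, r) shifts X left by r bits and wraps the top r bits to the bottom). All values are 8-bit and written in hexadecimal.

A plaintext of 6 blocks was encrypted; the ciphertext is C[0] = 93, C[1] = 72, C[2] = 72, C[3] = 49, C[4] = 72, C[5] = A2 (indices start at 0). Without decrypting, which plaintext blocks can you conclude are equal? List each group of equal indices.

ECB encrypts each block independently with the same key, so equal ciphertext blocks imply equal plaintext blocks.
C[1] = C[2] = C[4] = 72, so P[1] = P[2] = P[4].

P[1] = P[2] = P[4]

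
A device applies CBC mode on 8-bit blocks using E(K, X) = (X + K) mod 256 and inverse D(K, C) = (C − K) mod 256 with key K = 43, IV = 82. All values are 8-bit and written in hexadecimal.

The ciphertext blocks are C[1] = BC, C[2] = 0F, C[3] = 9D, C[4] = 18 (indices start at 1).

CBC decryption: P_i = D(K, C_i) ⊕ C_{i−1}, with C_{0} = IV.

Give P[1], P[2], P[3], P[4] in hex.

P[1] = FB, P[2] = 70, P[3] = 55, P[4] = 48

P[1]: D(K, BC) = 79; 79 ⊕ 82 = FB.
P[2]: D(K, 0F) = CC; CC ⊕ BC = 70.
P[3]: D(K, 9D) = 5A; 5A ⊕ 0F = 55.
P[4]: D(K, 18) = D5; D5 ⊕ 9D = 48.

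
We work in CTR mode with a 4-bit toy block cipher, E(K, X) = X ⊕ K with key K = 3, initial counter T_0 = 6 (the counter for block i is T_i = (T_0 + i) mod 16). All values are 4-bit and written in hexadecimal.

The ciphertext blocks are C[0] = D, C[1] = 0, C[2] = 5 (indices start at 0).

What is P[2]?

P[2] = E

CTR decryption: S_i = E(K, T_i) where T_i is the counter for block i; P_i = C_i ⊕ S_i.
P[2]: T = 8, S = E(K, T) = B; 5 ⊕ B = E.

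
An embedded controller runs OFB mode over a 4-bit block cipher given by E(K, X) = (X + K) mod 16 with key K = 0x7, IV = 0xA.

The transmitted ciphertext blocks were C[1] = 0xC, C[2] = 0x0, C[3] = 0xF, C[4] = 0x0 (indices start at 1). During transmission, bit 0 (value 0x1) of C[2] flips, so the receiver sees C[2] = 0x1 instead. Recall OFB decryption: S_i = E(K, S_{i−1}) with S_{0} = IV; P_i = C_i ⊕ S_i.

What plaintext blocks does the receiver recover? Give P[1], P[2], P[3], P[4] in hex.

Only C[2] changed, to 0x1. In OFB, a change in C_i flips the same bit in P_i only; the keystream is unaffected. Decrypting the received ciphertext:
P[1]: S = E(K, 0xA) = 0x1; 0xC ⊕ 0x1 = 0xD.
P[2]: S = E(K, 0x1) = 0x8; 0x1 ⊕ 0x8 = 0x9.
P[3]: S = E(K, 0x8) = 0xF; 0xF ⊕ 0xF = 0x0.
P[4]: S = E(K, 0xF) = 0x6; 0x0 ⊕ 0x6 = 0x6.
Blocks that differ from the original plaintext: P[2].

P[1] = 0xD, P[2] = 0x9, P[3] = 0x0, P[4] = 0x6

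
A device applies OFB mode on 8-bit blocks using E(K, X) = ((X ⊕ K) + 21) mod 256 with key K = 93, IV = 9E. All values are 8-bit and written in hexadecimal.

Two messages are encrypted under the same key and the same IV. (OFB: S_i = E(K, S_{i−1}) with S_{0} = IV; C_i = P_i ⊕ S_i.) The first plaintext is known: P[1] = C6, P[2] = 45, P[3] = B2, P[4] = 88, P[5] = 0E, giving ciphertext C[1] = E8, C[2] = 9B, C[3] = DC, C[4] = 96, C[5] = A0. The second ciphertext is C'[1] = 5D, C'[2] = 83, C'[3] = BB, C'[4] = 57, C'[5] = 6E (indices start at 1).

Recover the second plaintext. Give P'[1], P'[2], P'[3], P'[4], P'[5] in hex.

P'[1] = 73, P'[2] = 5D, P'[3] = D5, P'[4] = 49, P'[5] = C0

In OFB with a reused IV, both messages share the same keystream S_i, so C_i ⊕ C'_i = P_i ⊕ P'_i and thus P'_i = P_i ⊕ C_i ⊕ C'_i.
P'[1]: C6 ⊕ E8 ⊕ 5D = 73.
P'[2]: 45 ⊕ 9B ⊕ 83 = 5D.
P'[3]: B2 ⊕ DC ⊕ BB = D5.
P'[4]: 88 ⊕ 96 ⊕ 57 = 49.
P'[5]: 0E ⊕ A0 ⊕ 6E = C0.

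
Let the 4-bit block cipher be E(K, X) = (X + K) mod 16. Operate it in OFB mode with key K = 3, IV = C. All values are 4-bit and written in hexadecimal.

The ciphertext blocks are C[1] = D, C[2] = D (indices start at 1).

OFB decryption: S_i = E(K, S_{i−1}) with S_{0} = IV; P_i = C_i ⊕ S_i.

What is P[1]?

P[1] = 2

P[1]: S = E(K, C) = F; D ⊕ F = 2.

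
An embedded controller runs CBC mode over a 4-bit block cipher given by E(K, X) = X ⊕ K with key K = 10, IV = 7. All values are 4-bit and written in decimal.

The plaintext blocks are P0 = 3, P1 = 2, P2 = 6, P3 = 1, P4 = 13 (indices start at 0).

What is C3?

C3 = 1

CBC encryption: C_i = E(K, P_i ⊕ C_{i−1}), with C_{−1} = IV.
C0: P0 ⊕ 7 = 4; E(K, 4) = 14.
C1: P1 ⊕ 14 = 12; E(K, 12) = 6.
C2: P2 ⊕ 6 = 0; E(K, 0) = 10.
C3: P3 ⊕ 10 = 11; E(K, 11) = 1.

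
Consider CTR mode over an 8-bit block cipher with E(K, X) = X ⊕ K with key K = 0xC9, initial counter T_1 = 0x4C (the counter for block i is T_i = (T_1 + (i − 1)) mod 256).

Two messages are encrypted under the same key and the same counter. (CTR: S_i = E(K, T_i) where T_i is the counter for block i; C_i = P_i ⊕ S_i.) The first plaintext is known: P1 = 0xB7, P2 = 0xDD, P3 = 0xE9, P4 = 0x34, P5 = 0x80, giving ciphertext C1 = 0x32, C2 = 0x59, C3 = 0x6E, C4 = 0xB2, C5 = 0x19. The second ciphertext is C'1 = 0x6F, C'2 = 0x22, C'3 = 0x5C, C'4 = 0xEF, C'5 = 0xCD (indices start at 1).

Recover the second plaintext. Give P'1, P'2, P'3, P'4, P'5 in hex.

P'1 = 0xEA, P'2 = 0xA6, P'3 = 0xDB, P'4 = 0x69, P'5 = 0x54

In CTR with a reused counter, both messages share the same keystream S_i, so C_i ⊕ C'_i = P_i ⊕ P'_i and thus P'_i = P_i ⊕ C_i ⊕ C'_i.
P'1: 0xB7 ⊕ 0x32 ⊕ 0x6F = 0xEA.
P'2: 0xDD ⊕ 0x59 ⊕ 0x22 = 0xA6.
P'3: 0xE9 ⊕ 0x6E ⊕ 0x5C = 0xDB.
P'4: 0x34 ⊕ 0xB2 ⊕ 0xEF = 0x69.
P'5: 0x80 ⊕ 0x19 ⊕ 0xCD = 0x54.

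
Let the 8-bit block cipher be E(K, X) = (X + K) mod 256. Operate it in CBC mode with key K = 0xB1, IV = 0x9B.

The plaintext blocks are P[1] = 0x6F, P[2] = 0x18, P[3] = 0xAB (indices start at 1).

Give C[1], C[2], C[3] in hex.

C[1] = 0xA5, C[2] = 0x6E, C[3] = 0x76

CBC encryption: C_i = E(K, P_i ⊕ C_{i−1}), with C_{0} = IV.
C[1]: P[1] ⊕ 0x9B = 0xF4; E(K, 0xF4) = 0xA5.
C[2]: P[2] ⊕ 0xA5 = 0xBD; E(K, 0xBD) = 0x6E.
C[3]: P[3] ⊕ 0x6E = 0xC5; E(K, 0xC5) = 0x76.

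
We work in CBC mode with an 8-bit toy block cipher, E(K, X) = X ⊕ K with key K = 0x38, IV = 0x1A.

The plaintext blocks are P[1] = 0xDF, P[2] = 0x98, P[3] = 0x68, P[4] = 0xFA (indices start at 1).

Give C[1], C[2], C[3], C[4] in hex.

CBC encryption: C_i = E(K, P_i ⊕ C_{i−1}), with C_{0} = IV.
C[1]: P[1] ⊕ 0x1A = 0xC5; E(K, 0xC5) = 0xFD.
C[2]: P[2] ⊕ 0xFD = 0x65; E(K, 0x65) = 0x5D.
C[3]: P[3] ⊕ 0x5D = 0x35; E(K, 0x35) = 0x0D.
C[4]: P[4] ⊕ 0x0D = 0xF7; E(K, 0xF7) = 0xCF.

C[1] = 0xFD, C[2] = 0x5D, C[3] = 0x0D, C[4] = 0xCF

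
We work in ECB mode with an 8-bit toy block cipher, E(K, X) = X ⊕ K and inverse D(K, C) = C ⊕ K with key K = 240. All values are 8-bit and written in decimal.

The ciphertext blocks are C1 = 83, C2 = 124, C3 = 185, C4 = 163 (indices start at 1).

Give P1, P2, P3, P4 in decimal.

ECB decryption: P_i = D(K, C_i).
P1: D(K, 83) = 163.
P2: D(K, 124) = 140.
P3: D(K, 185) = 73.
P4: D(K, 163) = 83.

P1 = 163, P2 = 140, P3 = 73, P4 = 83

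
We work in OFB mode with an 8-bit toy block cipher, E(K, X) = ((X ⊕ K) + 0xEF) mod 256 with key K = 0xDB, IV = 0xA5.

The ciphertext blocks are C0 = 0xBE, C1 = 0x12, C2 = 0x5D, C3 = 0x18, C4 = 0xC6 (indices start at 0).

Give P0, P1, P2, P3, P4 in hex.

P0 = 0xD3, P1 = 0xB7, P2 = 0x30, P3 = 0xBD, P4 = 0xAB

OFB decryption: S_i = E(K, S_{i−1}) with S_{−1} = IV; P_i = C_i ⊕ S_i.
P0: S = E(K, 0xA5) = 0x6D; 0xBE ⊕ 0x6D = 0xD3.
P1: S = E(K, 0x6D) = 0xA5; 0x12 ⊕ 0xA5 = 0xB7.
P2: S = E(K, 0xA5) = 0x6D; 0x5D ⊕ 0x6D = 0x30.
P3: S = E(K, 0x6D) = 0xA5; 0x18 ⊕ 0xA5 = 0xBD.
P4: S = E(K, 0xA5) = 0x6D; 0xC6 ⊕ 0x6D = 0xAB.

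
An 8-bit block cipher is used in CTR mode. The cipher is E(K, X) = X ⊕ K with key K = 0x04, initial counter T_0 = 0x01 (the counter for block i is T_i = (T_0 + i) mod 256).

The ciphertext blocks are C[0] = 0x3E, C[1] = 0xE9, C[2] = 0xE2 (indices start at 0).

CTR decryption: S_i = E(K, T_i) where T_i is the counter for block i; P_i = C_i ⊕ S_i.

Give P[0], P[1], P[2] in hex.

P[0] = 0x3B, P[1] = 0xEF, P[2] = 0xE5

P[0]: T = 0x01, S = E(K, T) = 0x05; 0x3E ⊕ 0x05 = 0x3B.
P[1]: T = 0x02, S = E(K, T) = 0x06; 0xE9 ⊕ 0x06 = 0xEF.
P[2]: T = 0x03, S = E(K, T) = 0x07; 0xE2 ⊕ 0x07 = 0xE5.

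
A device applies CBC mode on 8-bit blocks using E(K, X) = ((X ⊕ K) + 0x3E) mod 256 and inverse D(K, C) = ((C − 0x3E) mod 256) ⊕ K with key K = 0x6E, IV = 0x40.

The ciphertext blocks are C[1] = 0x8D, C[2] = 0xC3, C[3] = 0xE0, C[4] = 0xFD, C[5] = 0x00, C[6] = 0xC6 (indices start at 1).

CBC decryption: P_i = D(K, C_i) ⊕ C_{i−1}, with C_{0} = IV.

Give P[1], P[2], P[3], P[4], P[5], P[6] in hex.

P[1]: D(K, 0x8D) = 0x21; 0x21 ⊕ 0x40 = 0x61.
P[2]: D(K, 0xC3) = 0xEB; 0xEB ⊕ 0x8D = 0x66.
P[3]: D(K, 0xE0) = 0xCC; 0xCC ⊕ 0xC3 = 0x0F.
P[4]: D(K, 0xFD) = 0xD1; 0xD1 ⊕ 0xE0 = 0x31.
P[5]: D(K, 0x00) = 0xAC; 0xAC ⊕ 0xFD = 0x51.
P[6]: D(K, 0xC6) = 0xE6; 0xE6 ⊕ 0x00 = 0xE6.

P[1] = 0x61, P[2] = 0x66, P[3] = 0x0F, P[4] = 0x31, P[5] = 0x51, P[6] = 0xE6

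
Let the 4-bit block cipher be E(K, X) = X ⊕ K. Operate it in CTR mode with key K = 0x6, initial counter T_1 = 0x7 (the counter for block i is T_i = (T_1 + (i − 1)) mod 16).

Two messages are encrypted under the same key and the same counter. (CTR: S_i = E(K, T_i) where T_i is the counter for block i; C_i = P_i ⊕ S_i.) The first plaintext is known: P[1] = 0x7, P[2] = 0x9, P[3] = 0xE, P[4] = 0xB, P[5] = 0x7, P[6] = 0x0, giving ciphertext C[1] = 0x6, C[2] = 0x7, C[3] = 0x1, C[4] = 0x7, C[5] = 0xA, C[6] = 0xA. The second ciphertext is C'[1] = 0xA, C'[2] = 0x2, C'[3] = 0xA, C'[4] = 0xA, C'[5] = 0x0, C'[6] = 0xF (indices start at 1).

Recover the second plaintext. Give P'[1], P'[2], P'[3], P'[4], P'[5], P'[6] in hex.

In CTR with a reused counter, both messages share the same keystream S_i, so C_i ⊕ C'_i = P_i ⊕ P'_i and thus P'_i = P_i ⊕ C_i ⊕ C'_i.
P'[1]: 0x7 ⊕ 0x6 ⊕ 0xA = 0xB.
P'[2]: 0x9 ⊕ 0x7 ⊕ 0x2 = 0xC.
P'[3]: 0xE ⊕ 0x1 ⊕ 0xA = 0x5.
P'[4]: 0xB ⊕ 0x7 ⊕ 0xA = 0x6.
P'[5]: 0x7 ⊕ 0xA ⊕ 0x0 = 0xD.
P'[6]: 0x0 ⊕ 0xA ⊕ 0xF = 0x5.

P'[1] = 0xB, P'[2] = 0xC, P'[3] = 0x5, P'[4] = 0x6, P'[5] = 0xD, P'[6] = 0x5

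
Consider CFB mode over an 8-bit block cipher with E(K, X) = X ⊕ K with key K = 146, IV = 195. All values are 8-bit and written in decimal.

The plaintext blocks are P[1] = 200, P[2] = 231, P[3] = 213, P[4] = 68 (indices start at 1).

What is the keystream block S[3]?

CFB encryption: C_i = P_i ⊕ E(K, C_{i−1}), with C_{0} = IV.
C[1]: E(K, 195) = 81; 200 ⊕ 81 = 153.
C[2]: E(K, 153) = 11; 231 ⊕ 11 = 236.
C[3]: E(K, 236) = 126; 213 ⊕ 126 = 171.
So S[3] = 126.

126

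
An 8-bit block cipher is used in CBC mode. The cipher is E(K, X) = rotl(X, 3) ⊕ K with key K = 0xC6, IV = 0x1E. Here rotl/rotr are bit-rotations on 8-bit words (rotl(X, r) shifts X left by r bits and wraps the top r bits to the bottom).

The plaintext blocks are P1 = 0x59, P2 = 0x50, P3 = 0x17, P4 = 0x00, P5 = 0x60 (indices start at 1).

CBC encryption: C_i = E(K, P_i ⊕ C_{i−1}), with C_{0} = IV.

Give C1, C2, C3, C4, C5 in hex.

C1: P1 ⊕ 0x1E = 0x47; E(K, 0x47) = 0xFC.
C2: P2 ⊕ 0xFC = 0xAC; E(K, 0xAC) = 0xA3.
C3: P3 ⊕ 0xA3 = 0xB4; E(K, 0xB4) = 0x63.
C4: P4 ⊕ 0x63 = 0x63; E(K, 0x63) = 0xDD.
C5: P5 ⊕ 0xDD = 0xBD; E(K, 0xBD) = 0x2B.

C1 = 0xFC, C2 = 0xA3, C3 = 0x63, C4 = 0xDD, C5 = 0x2B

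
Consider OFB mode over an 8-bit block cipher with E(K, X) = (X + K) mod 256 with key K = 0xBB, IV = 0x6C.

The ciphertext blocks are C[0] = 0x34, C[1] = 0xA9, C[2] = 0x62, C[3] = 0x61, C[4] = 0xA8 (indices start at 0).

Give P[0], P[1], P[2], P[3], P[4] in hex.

P[0] = 0x13, P[1] = 0x4B, P[2] = 0xFF, P[3] = 0x39, P[4] = 0xBB

OFB decryption: S_i = E(K, S_{i−1}) with S_{−1} = IV; P_i = C_i ⊕ S_i.
P[0]: S = E(K, 0x6C) = 0x27; 0x34 ⊕ 0x27 = 0x13.
P[1]: S = E(K, 0x27) = 0xE2; 0xA9 ⊕ 0xE2 = 0x4B.
P[2]: S = E(K, 0xE2) = 0x9D; 0x62 ⊕ 0x9D = 0xFF.
P[3]: S = E(K, 0x9D) = 0x58; 0x61 ⊕ 0x58 = 0x39.
P[4]: S = E(K, 0x58) = 0x13; 0xA8 ⊕ 0x13 = 0xBB.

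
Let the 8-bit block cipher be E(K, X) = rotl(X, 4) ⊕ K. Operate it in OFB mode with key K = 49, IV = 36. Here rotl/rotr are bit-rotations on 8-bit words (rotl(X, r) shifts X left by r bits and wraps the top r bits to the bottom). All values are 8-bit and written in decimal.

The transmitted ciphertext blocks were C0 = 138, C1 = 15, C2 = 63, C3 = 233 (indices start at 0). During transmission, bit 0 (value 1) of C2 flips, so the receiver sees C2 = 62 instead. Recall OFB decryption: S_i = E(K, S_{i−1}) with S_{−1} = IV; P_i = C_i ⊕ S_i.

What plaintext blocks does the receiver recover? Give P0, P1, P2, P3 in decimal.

P0 = 249, P1 = 9, P2 = 111, P3 = 205

Only C2 changed, to 62. In OFB, a change in C_i flips the same bit in P_i only; the keystream is unaffected. Decrypting the received ciphertext:
P0: S = E(K, 36) = 115; 138 ⊕ 115 = 249.
P1: S = E(K, 115) = 6; 15 ⊕ 6 = 9.
P2: S = E(K, 6) = 81; 62 ⊕ 81 = 111.
P3: S = E(K, 81) = 36; 233 ⊕ 36 = 205.
Blocks that differ from the original plaintext: P2.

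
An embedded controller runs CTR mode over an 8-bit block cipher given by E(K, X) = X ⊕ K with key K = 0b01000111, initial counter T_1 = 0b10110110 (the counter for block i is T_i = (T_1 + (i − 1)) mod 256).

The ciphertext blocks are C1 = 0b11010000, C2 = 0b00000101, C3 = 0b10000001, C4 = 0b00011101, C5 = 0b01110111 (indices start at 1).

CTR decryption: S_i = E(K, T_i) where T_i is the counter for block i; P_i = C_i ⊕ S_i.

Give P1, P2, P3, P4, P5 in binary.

P1: T = 0b10110110, S = E(K, T) = 0b11110001; 0b11010000 ⊕ 0b11110001 = 0b00100001.
P2: T = 0b10110111, S = E(K, T) = 0b11110000; 0b00000101 ⊕ 0b11110000 = 0b11110101.
P3: T = 0b10111000, S = E(K, T) = 0b11111111; 0b10000001 ⊕ 0b11111111 = 0b01111110.
P4: T = 0b10111001, S = E(K, T) = 0b11111110; 0b00011101 ⊕ 0b11111110 = 0b11100011.
P5: T = 0b10111010, S = E(K, T) = 0b11111101; 0b01110111 ⊕ 0b11111101 = 0b10001010.

P1 = 0b00100001, P2 = 0b11110101, P3 = 0b01111110, P4 = 0b11100011, P5 = 0b10001010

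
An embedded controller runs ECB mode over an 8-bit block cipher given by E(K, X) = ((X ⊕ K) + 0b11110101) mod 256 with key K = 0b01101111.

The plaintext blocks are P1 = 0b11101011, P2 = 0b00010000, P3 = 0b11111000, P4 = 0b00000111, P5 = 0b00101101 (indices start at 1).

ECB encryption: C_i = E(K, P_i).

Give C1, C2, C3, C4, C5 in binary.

C1: E(K, 0b11101011) = 0b01111001.
C2: E(K, 0b00010000) = 0b01110100.
C3: E(K, 0b11111000) = 0b10001100.
C4: E(K, 0b00000111) = 0b01011101.
C5: E(K, 0b00101101) = 0b00110111.

C1 = 0b01111001, C2 = 0b01110100, C3 = 0b10001100, C4 = 0b01011101, C5 = 0b00110111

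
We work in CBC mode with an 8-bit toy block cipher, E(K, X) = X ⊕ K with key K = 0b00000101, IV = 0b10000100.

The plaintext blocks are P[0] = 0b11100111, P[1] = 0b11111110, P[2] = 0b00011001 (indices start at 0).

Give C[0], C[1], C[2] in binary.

CBC encryption: C_i = E(K, P_i ⊕ C_{i−1}), with C_{−1} = IV.
C[0]: P[0] ⊕ 0b10000100 = 0b01100011; E(K, 0b01100011) = 0b01100110.
C[1]: P[1] ⊕ 0b01100110 = 0b10011000; E(K, 0b10011000) = 0b10011101.
C[2]: P[2] ⊕ 0b10011101 = 0b10000100; E(K, 0b10000100) = 0b10000001.

C[0] = 0b01100110, C[1] = 0b10011101, C[2] = 0b10000001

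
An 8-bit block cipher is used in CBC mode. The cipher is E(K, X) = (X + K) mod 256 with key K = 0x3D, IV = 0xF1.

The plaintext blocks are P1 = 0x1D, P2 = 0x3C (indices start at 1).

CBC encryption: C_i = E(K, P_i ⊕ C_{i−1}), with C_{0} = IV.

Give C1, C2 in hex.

C1: P1 ⊕ 0xF1 = 0xEC; E(K, 0xEC) = 0x29.
C2: P2 ⊕ 0x29 = 0x15; E(K, 0x15) = 0x52.

C1 = 0x29, C2 = 0x52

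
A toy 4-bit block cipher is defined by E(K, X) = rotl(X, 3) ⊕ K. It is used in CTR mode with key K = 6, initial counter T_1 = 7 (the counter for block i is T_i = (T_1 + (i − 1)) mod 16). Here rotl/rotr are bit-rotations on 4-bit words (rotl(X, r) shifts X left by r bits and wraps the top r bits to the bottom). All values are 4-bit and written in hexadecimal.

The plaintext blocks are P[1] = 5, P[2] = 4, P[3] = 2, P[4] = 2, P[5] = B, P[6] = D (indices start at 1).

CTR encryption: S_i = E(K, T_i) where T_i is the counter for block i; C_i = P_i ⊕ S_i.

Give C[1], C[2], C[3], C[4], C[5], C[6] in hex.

C[1] = 8, C[2] = 6, C[3] = 8, C[4] = 1, C[5] = 0, C[6] = D

C[1]: T = 7, S = E(K, T) = D; 5 ⊕ D = 8.
C[2]: T = 8, S = E(K, T) = 2; 4 ⊕ 2 = 6.
C[3]: T = 9, S = E(K, T) = A; 2 ⊕ A = 8.
C[4]: T = A, S = E(K, T) = 3; 2 ⊕ 3 = 1.
C[5]: T = B, S = E(K, T) = B; B ⊕ B = 0.
C[6]: T = C, S = E(K, T) = 0; D ⊕ 0 = D.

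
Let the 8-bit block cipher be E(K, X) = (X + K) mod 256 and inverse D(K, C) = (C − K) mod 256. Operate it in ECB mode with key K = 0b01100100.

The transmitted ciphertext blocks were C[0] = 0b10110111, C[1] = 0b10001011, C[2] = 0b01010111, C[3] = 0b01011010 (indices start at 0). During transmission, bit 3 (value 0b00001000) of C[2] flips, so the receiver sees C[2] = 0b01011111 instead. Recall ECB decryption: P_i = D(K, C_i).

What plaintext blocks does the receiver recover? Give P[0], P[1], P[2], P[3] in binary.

P[0] = 0b01010011, P[1] = 0b00100111, P[2] = 0b11111011, P[3] = 0b11110110

Only C[2] changed, to 0b01011111. In ECB, a change in C_i affects only P_i. Decrypting the received ciphertext:
P[0]: D(K, 0b10110111) = 0b01010011.
P[1]: D(K, 0b10001011) = 0b00100111.
P[2]: D(K, 0b01011111) = 0b11111011.
P[3]: D(K, 0b01011010) = 0b11110110.
Blocks that differ from the original plaintext: P[2].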